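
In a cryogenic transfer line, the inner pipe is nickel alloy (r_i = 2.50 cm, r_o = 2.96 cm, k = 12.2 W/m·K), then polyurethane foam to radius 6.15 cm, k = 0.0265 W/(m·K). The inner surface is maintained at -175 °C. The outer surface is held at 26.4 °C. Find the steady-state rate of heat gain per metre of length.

Q' = 45.8 W/m

Resistance network (inner→outer):
  R'_nickel alloy = ln(0.0296/0.0250)/(2πk) = 0.1689/(2π·12.2) = 0.002203 m·K/W
  R'_polyurethane foam = ln(0.0615/0.0296)/(2πk) = 0.7313/(2π·0.0265) = 4.392 m·K/W
ΣR = 0.002203 + 4.392 = 4.394 m·K/W
Q' = ΔT/ΣR = (-175 °C − 26.4 °C)/4.394 = -45.8 W/m
(Negative Q' ⇒ heat flows inward; heat gain = 45.8 W/m.)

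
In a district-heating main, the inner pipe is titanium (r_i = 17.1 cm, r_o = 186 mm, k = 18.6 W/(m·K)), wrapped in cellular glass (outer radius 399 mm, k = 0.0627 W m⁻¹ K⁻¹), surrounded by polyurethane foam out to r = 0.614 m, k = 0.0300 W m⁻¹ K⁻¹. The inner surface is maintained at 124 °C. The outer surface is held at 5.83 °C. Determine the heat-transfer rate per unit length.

Q' = 28.0 W/m

Treat each layer as a resistance in series:
  R'_titanium = ln(0.186/0.171)/(2πk) = 0.08408/(2π·18.6) = 7.195×10^-4 m·K/W
  R'_cellular glass = ln(0.399/0.186)/(2πk) = 0.7632/(2π·0.0627) = 1.937 m·K/W
  R'_polyurethane foam = ln(0.614/0.399)/(2πk) = 0.4310/(2π·0.0300) = 2.287 m·K/W
ΣR = 7.195×10^-4 + 1.937 + 2.287 = 4.225 m·K/W
Q' = ΔT/ΣR = (124 °C − 5.83 °C)/4.225 = 28.0 W/m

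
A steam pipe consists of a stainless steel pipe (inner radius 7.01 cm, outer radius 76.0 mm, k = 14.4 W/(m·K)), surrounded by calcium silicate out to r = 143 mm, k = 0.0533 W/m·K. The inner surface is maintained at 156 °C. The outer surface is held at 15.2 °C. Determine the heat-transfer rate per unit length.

Treat each layer as a resistance in series:
  R'_stainless steel = ln(0.0760/0.0701)/(2πk) = 0.08081/(2π·14.4) = 8.932×10^-4 m·K/W
  R'_calcium silicate = ln(0.143/0.0760)/(2πk) = 0.6321/(2π·0.0533) = 1.887 m·K/W
ΣR = 8.932×10^-4 + 1.887 = 1.888 m·K/W
Q' = ΔT/ΣR = (156 °C − 15.2 °C)/1.888 = 74.6 W/m

Q' = 74.6 W/m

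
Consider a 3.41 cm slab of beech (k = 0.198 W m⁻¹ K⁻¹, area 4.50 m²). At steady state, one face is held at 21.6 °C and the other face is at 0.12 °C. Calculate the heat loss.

Q = 561 W

Q = kA·ΔT/L = 0.198 × 4.50 × |21.6 °C − 0.12 °C| / 0.0341 = 561 W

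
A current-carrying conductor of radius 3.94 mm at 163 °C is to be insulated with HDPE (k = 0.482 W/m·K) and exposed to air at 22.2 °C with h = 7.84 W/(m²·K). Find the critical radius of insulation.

r_cr = 6.15 cm

For a cylinder, r_cr = k_ins/h = 0.482/7.84 = 0.0615 m = 6.15 cm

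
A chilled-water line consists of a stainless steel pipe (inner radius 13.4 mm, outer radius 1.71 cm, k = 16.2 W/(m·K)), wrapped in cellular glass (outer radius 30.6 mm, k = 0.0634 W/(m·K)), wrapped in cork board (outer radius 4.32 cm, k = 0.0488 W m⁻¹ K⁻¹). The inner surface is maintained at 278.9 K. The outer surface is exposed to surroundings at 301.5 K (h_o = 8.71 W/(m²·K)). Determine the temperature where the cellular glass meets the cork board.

Series thermal resistances, inner to outer:
  R'_stainless steel = ln(0.0171/0.0134)/(2πk) = 0.2438/(2π·16.2) = 0.002395 m·K/W
  R'_cellular glass = ln(0.0306/0.0171)/(2πk) = 0.5819/(2π·0.0634) = 1.461 m·K/W
  R'_cork board = ln(0.0432/0.0306)/(2πk) = 0.3448/(2π·0.0488) = 1.125 m·K/W
  R'_conv,out = 1/(2πr h) = 1/(2π·0.0432·8.71) = 0.4230 m·K/W
ΣR = 0.002395 + 1.461 + 1.125 + 0.4230 = 3.011 m·K/W
Q' = ΔT/ΣR = (278.9 K − 301.5 K)/3.011 = -7.506 W/m
From the inner boundary to the cellular glass/cork board interface, ΣR_partial = 1.463 m·K/W.
T_interface = T_in − Q'·ΣR_partial = 278.9 K − (-7.506)(1.463) = 289.9 K

T = 289.9 K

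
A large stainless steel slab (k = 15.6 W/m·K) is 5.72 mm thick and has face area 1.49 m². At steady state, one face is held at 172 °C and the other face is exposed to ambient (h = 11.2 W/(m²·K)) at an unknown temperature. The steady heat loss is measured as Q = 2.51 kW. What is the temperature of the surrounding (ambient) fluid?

Series resistances:
  R_stainless steel = L/(kA) = 0.00572/(15.6·1.49) = 2.461×10^-4 K/W
  R_conv,out = 1/(hA) = 1/(11.2·1.49) = 0.05992 K/W
ΣR = 0.06017 K/W
ΔT = Q·ΣR = 2510 × 0.06017 = 151.0 K
Heat flows outward, so T_out = T_in − ΔT = 172 − 151.0 = 21.0 °C

T_out = 21.0 °C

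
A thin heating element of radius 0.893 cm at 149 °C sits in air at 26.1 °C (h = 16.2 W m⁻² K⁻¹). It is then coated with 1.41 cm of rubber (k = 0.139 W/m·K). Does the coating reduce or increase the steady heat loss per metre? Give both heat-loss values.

Critical radius for a cylinder: r_cr = k/h = 0.00858 m = 0.858 cm.
Outer radius after coating: r₂ = 0.00893 + 0.0141 = 0.02303 m.
Since r₁ ≥ r_cr, any added insulation reduces the heat loss.
Bare: R = 1/(2πr₁h) = 1.100 m·K/W; Q = 122.9/1.100 = 112 W/m.
Coated: R = R_cond + R_conv = 1.511 m·K/W; Q = 122.9/1.511 = 81.3 W/m.

reduces: 112 → 81.3 W/m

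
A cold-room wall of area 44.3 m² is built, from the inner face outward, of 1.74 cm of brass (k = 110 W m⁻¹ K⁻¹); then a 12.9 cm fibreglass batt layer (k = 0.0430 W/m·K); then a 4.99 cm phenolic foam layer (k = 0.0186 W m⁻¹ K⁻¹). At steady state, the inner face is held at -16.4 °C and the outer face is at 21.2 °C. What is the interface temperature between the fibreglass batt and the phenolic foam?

Series thermal resistances, inner to outer:
  R_brass = L/(kA) = 0.0174/(110·44.3) = 3.571×10^-6 K/W
  R_fibreglass batt = L/(kA) = 0.129/(0.0430·44.3) = 0.06772 K/W
  R_phenolic foam = L/(kA) = 0.0499/(0.0186·44.3) = 0.06056 K/W
ΣR = 3.571×10^-6 + 0.06772 + 0.06056 = 0.1283 K/W
Q = ΔT/ΣR = (-16.4 °C − 21.2 °C)/0.1283 = -293.1 W
From the inner boundary to the fibreglass batt/phenolic foam interface, ΣR_partial = 0.06772 K/W.
T_interface = T_in − Q·ΣR_partial = -16.4 °C − (-293.1)(0.06772) = 3.45 °C

T = 3.45 °C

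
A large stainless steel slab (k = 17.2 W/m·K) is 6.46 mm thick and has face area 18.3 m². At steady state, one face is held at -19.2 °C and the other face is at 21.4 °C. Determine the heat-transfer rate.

Q = 1.98×10^6 W

Q = kA·ΔT/L = 17.2 × 18.3 × |-19.2 °C − 21.4 °C| / 0.00646 = 1.98×10^6 W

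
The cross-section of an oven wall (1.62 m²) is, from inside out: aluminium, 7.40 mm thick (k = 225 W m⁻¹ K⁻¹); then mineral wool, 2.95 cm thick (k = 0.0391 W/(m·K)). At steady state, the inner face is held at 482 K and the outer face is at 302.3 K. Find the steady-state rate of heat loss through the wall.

Q = 386 W

Resistance network (inner→outer):
  R_aluminium = L/(kA) = 0.00740/(225·1.62) = 2.030×10^-5 K/W
  R_mineral wool = L/(kA) = 0.0295/(0.0391·1.62) = 0.4657 K/W
ΣR = 2.030×10^-5 + 0.4657 = 0.4657 K/W
Q = ΔT/ΣR = (482 K − 302.3 K)/0.4657 = 386 W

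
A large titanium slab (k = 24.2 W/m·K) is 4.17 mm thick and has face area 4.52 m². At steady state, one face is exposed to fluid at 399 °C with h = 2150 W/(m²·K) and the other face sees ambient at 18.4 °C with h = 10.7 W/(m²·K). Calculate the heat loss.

Resistance network (inner→outer):
  R_conv,in = 1/(hA) = 1/(2150·4.52) = 1.029×10^-4 K/W
  R_titanium = L/(kA) = 0.00417/(24.2·4.52) = 3.812×10^-5 K/W
  R_conv,out = 1/(hA) = 1/(10.7·4.52) = 0.02068 K/W
ΣR = 1.029×10^-4 + 3.812×10^-5 + 0.02068 = 0.02082 K/W
Q = ΔT/ΣR = (399 °C − 18.4 °C)/0.02082 = 18300 W

Q = 18300 W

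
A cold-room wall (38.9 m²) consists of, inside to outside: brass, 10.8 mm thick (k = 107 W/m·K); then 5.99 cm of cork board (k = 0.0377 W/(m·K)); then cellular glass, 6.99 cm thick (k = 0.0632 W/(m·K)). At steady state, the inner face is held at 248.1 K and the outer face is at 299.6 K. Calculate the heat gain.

Q = 743 W

Series thermal resistances, inner to outer:
  R_brass = L/(kA) = 0.0108/(107·38.9) = 2.595×10^-6 K/W
  R_cork board = L/(kA) = 0.0599/(0.0377·38.9) = 0.04084 K/W
  R_cellular glass = L/(kA) = 0.0699/(0.0632·38.9) = 0.02843 K/W
ΣR = 2.595×10^-6 + 0.04084 + 0.02843 = 0.06927 K/W
Q = ΔT/ΣR = (248.1 K − 299.6 K)/0.06927 = -743 W
(Negative Q ⇒ heat flows inward; heat gain = 743 W.)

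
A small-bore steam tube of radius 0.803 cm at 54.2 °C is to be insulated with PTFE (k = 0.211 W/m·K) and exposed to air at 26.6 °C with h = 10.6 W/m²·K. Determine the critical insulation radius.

r_cr = 1.99 cm

For a cylinder, r_cr = k_ins/h = 0.211/10.6 = 0.0199 m = 1.99 cm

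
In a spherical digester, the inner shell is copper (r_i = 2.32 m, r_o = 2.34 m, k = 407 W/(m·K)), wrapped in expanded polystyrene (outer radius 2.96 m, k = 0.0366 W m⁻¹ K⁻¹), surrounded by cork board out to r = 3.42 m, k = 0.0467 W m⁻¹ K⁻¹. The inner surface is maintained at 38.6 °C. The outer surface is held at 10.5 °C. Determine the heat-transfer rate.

Q = 103 W

Treat each layer as a resistance in series:
  R_copper = (1/2.32 − 1/2.34)/(4πk) = 0.003684/(4π·407) = 7.203×10^-7 K/W
  R_expanded polystyrene = (1/2.34 − 1/2.96)/(4πk) = 0.08951/(4π·0.0366) = 0.1946 K/W
  R_cork board = (1/2.96 − 1/3.42)/(4πk) = 0.04544/(4π·0.0467) = 0.07743 K/W
ΣR = 7.203×10^-7 + 0.1946 + 0.07743 = 0.2720 K/W
Q = ΔT/ΣR = (38.6 °C − 10.5 °C)/0.2720 = 103 W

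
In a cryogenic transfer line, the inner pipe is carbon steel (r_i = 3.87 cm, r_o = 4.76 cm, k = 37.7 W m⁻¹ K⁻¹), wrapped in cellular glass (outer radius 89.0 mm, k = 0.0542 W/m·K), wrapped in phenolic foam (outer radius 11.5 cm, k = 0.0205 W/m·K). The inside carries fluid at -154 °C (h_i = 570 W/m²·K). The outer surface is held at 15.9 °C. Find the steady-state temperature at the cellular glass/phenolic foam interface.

T = -72.2 °C

Series thermal resistances, inner to outer:
  R'_conv,in = 1/(2πr h) = 1/(2π·0.0387·570) = 0.007215 m·K/W
  R'_carbon steel = ln(0.0476/0.0387)/(2πk) = 0.2070/(2π·37.7) = 8.738×10^-4 m·K/W
  R'_cellular glass = ln(0.0890/0.0476)/(2πk) = 0.6258/(2π·0.0542) = 1.838 m·K/W
  R'_phenolic foam = ln(0.115/0.0890)/(2πk) = 0.2563/(2π·0.0205) = 1.990 m·K/W
ΣR = 0.007215 + 8.738×10^-4 + 1.838 + 1.990 = 3.836 m·K/W
Q' = ΔT/ΣR = (-154 °C − 15.9 °C)/3.836 = -44.29 W/m
From the inner boundary to the cellular glass/phenolic foam interface, ΣR_partial = 1.846 m·K/W.
T_interface = T_in − Q'·ΣR_partial = -154 °C − (-44.29)(1.846) = -72.2 °C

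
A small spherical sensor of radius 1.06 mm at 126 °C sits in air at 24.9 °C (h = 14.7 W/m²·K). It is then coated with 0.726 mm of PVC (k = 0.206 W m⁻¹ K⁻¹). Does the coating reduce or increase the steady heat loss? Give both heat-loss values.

increases: 0.0210 → 0.0548 W

Critical radius for a sphere: r_cr = 2k/h = 0.0280 m = 2.80 cm.
Outer radius after coating: r₂ = 0.00106 + 7.26×10^-4 = 0.001786 m.
Since r₁ < r_cr and r₂ ≤ r_cr, the coating moves toward the maximum at r_cr — heat loss rises.
Bare: R = 1/(4πr₁²h) = 4818 K/W; Q = 101.1/4818 = 0.0210 W.
Coated: R = R_cond + R_conv = 1845 K/W; Q = 101.1/1845 = 0.0548 W.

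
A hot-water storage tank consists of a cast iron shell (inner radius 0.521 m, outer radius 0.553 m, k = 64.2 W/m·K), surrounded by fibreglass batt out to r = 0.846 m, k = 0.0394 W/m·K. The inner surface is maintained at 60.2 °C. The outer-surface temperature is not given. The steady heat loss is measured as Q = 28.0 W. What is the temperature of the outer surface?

T_out = 24.8 °C

Sum the resistances:
  R_cast iron = (1/0.521 − 1/0.553)/(4πk) = 0.1111/(4π·64.2) = 1.377×10^-4 K/W
  R_fibreglass batt = (1/0.553 − 1/0.846)/(4πk) = 0.6263/(4π·0.0394) = 1.265 K/W
ΣR = 1.265 K/W
ΔT = Q·ΣR = 28.0 × 1.265 = 35.42 K
Heat flows outward, so T_out = T_in − ΔT = 60.2 − 35.42 = 24.8 °C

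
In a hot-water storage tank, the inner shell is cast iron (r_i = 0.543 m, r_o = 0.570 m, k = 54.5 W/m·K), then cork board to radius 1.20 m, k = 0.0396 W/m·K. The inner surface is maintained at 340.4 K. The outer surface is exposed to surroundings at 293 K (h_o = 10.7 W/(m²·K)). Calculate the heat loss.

Q = 25.5 W

Treat each layer as a resistance in series:
  R_cast iron = (1/0.543 − 1/0.570)/(4πk) = 0.08723/(4π·54.5) = 1.274×10^-4 K/W
  R_cork board = (1/0.570 − 1/1.20)/(4πk) = 0.9211/(4π·0.0396) = 1.851 K/W
  R_conv,out = 1/(4πr²h) = 1/(4π·1.20²·10.7) = 0.005165 K/W
ΣR = 1.274×10^-4 + 1.851 + 0.005165 = 1.856 K/W
Q = ΔT/ΣR = (340.4 K − 293 K)/1.856 = 25.5 W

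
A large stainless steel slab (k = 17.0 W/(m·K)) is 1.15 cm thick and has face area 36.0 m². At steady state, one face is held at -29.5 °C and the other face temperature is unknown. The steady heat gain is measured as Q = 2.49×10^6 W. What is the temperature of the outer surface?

Series resistances:
  R_stainless steel = L/(kA) = 0.0115/(17.0·36.0) = 1.879×10^-5 K/W
ΣR = 1.879×10^-5 K/W
ΔT = Q·ΣR = 2.49×10^6 × 1.879×10^-5 = 46.79 K
Heat flows inward, so T_out = T_in + ΔT = -29.5 + 46.79 = 17.3 °C

T_out = 17.3 °C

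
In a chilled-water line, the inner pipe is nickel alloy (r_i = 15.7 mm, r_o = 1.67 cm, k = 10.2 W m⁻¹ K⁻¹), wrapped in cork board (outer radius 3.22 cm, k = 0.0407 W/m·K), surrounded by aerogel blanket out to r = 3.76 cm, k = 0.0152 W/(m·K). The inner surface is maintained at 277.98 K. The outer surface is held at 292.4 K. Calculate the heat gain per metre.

Resistance network (inner→outer):
  R'_nickel alloy = ln(0.0167/0.0157)/(2πk) = 0.06175/(2π·10.2) = 9.635×10^-4 m·K/W
  R'_cork board = ln(0.0322/0.0167)/(2πk) = 0.6566/(2π·0.0407) = 2.567 m·K/W
  R'_aerogel blanket = ln(0.0376/0.0322)/(2πk) = 0.1550/(2π·0.0152) = 1.623 m·K/W
ΣR = 9.635×10^-4 + 2.567 + 1.623 = 4.191 m·K/W
Q' = ΔT/ΣR = (277.98 K − 292.4 K)/4.191 = -3.44 W/m
(Negative Q' ⇒ heat flows inward; heat gain = 3.44 W/m.)

Q' = 3.44 W/m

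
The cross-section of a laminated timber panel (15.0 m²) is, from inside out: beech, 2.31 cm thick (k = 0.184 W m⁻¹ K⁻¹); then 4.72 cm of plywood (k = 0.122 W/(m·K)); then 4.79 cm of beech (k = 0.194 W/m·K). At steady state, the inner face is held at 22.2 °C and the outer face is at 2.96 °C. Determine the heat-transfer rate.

Treat each layer as a resistance in series:
  R_beech = L/(kA) = 0.0231/(0.184·15.0) = 0.008370 K/W
  R_plywood = L/(kA) = 0.0472/(0.122·15.0) = 0.02579 K/W
  R_beech = L/(kA) = 0.0479/(0.194·15.0) = 0.01646 K/W
ΣR = 0.008370 + 0.02579 + 0.01646 = 0.05062 K/W
Q = ΔT/ΣR = (22.2 °C − 2.96 °C)/0.05062 = 380 W

Q = 380 W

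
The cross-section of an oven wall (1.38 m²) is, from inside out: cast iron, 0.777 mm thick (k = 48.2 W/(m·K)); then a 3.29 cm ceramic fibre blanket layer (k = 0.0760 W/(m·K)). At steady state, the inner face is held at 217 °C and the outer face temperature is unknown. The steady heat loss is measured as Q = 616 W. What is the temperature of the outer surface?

T_out = 23.8 °C

Series resistances:
  R_cast iron = L/(kA) = 7.77×10^-4/(48.2·1.38) = 1.168×10^-5 K/W
  R_ceramic fibre blanket = L/(kA) = 0.0329/(0.0760·1.38) = 0.3137 K/W
ΣR = 0.3137 K/W
ΔT = Q·ΣR = 616 × 0.3137 = 193.2 K
Heat flows outward, so T_out = T_in − ΔT = 217 − 193.2 = 23.8 °C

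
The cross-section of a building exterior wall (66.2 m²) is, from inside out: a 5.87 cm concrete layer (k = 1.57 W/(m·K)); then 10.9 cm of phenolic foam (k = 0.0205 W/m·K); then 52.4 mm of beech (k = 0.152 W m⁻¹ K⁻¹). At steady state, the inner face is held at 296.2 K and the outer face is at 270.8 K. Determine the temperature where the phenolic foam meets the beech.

Series thermal resistances, inner to outer:
  R_concrete = L/(kA) = 0.0587/(1.57·66.2) = 5.648×10^-4 K/W
  R_phenolic foam = L/(kA) = 0.109/(0.0205·66.2) = 0.08032 K/W
  R_beech = L/(kA) = 0.0524/(0.152·66.2) = 0.005208 K/W
ΣR = 5.648×10^-4 + 0.08032 + 0.005208 = 0.08609 K/W
Q = ΔT/ΣR = (296.2 K − 270.8 K)/0.08609 = 295.0 W
From the inner boundary to the phenolic foam/beech interface, ΣR_partial = 0.08088 K/W.
T_interface = T_in − Q·ΣR_partial = 296.2 K − (295.0)(0.08088) = 272.34 K

T = 272.34 K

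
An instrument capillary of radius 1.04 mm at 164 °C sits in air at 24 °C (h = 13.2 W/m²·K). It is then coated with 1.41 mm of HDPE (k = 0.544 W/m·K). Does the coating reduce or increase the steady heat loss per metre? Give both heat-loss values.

Critical radius for a cylinder: r_cr = k/h = 0.0412 m = 4.12 cm.
Outer radius after coating: r₂ = 0.00104 + 0.00141 = 0.00245 m.
Since r₁ < r_cr and r₂ ≤ r_cr, the coating moves toward the maximum at r_cr — heat loss rises.
Bare: R = 1/(2πr₁h) = 11.59 m·K/W; Q = 140/11.59 = 12.1 W/m.
Coated: R = R_cond + R_conv = 5.172 m·K/W; Q = 140/5.172 = 27.1 W/m.

increases: 12.1 → 27.1 W/m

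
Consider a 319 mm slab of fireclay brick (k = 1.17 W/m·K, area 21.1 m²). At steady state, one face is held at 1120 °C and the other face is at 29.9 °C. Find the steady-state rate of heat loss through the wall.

Q = kA·ΔT/L = 1.17 × 21.1 × |1120 °C − 29.9 °C| / 0.319 = 84400 W

Q = 84400 W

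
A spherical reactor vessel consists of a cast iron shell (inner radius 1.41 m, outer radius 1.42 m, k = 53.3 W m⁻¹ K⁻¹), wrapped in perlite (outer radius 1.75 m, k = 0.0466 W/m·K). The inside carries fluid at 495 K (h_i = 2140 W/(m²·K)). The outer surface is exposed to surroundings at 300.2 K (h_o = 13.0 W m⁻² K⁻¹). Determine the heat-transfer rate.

Treat each layer as a resistance in series:
  R_conv,in = 1/(4πr²h) = 1/(4π·1.41²·2140) = 1.870×10^-5 K/W
  R_cast iron = (1/1.41 − 1/1.42)/(4πk) = 0.004995/(4π·53.3) = 7.457×10^-6 K/W
  R_perlite = (1/1.42 − 1/1.75)/(4πk) = 0.1328/(4π·0.0466) = 0.2268 K/W
  R_conv,out = 1/(4πr²h) = 1/(4π·1.75²·13.0) = 0.001999 K/W
ΣR = 1.870×10^-5 + 7.457×10^-6 + 0.2268 + 0.001999 = 0.2288 K/W
Q = ΔT/ΣR = (495 K − 300.2 K)/0.2288 = 851 W

Q = 851 W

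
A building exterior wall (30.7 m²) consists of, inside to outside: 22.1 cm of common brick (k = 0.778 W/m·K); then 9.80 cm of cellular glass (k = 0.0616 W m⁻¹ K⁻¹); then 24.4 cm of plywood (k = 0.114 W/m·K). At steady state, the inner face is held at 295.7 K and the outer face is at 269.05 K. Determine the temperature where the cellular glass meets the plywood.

T = 283.3 K

Series thermal resistances, inner to outer:
  R_common brick = L/(kA) = 0.221/(0.778·30.7) = 0.009253 K/W
  R_cellular glass = L/(kA) = 0.0980/(0.0616·30.7) = 0.05182 K/W
  R_plywood = L/(kA) = 0.244/(0.114·30.7) = 0.06972 K/W
ΣR = 0.009253 + 0.05182 + 0.06972 = 0.1308 K/W
Q = ΔT/ΣR = (295.7 K − 269.05 K)/0.1308 = 203.7 W
From the inner boundary to the cellular glass/plywood interface, ΣR_partial = 0.06107 K/W.
T_interface = T_in − Q·ΣR_partial = 295.7 K − (203.7)(0.06107) = 283.3 K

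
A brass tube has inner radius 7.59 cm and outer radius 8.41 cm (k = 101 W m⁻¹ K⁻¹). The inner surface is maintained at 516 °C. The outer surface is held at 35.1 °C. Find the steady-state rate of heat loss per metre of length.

Q' = 2.97×10^6 W/m

Q' = 2πk·ΔT/ln(r₂/r₁) = 2π × 101 × 480.9 / ln(0.0841/0.0759) = 2.97×10^6 W/m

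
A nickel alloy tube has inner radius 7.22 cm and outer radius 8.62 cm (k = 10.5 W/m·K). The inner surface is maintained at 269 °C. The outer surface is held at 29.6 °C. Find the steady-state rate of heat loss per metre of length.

Q' = 2πk·ΔT/ln(r₂/r₁) = 2π × 10.5 × 239.4 / ln(0.0862/0.0722) = 89100 W/m

Q' = 89.1 kW/m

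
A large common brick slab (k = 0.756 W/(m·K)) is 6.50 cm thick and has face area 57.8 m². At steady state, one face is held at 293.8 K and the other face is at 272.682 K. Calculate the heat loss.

Q = 14200 W

Q = kA·ΔT/L = 0.756 × 57.8 × |293.8 K − 272.682 K| / 0.0650 = 14200 W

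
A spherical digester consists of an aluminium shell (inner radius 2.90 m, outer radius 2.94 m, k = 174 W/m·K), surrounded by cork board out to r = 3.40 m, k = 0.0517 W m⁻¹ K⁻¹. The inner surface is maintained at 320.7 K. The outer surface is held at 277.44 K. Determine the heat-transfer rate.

Treat each layer as a resistance in series:
  R_aluminium = (1/2.90 − 1/2.94)/(4πk) = 0.004692/(4π·174) = 2.146×10^-6 K/W
  R_cork board = (1/2.94 − 1/3.40)/(4πk) = 0.04602/(4π·0.0517) = 0.07083 K/W
ΣR = 2.146×10^-6 + 0.07083 = 0.07083 K/W
Q = ΔT/ΣR = (320.7 K − 277.44 K)/0.07083 = 611 W

Q = 611 W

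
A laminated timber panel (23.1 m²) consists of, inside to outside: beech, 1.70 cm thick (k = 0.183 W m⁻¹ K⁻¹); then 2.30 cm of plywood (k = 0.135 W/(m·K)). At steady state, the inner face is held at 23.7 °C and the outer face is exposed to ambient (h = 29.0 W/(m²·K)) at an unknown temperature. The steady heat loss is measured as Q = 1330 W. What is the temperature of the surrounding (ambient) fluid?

T_out = 6.56 °C

Sum the resistances:
  R_beech = L/(kA) = 0.0170/(0.183·23.1) = 0.004021 K/W
  R_plywood = L/(kA) = 0.0230/(0.135·23.1) = 0.007375 K/W
  R_conv,out = 1/(hA) = 1/(29.0·23.1) = 0.001493 K/W
ΣR = 0.01289 K/W
ΔT = Q·ΣR = 1330 × 0.01289 = 17.14 K
Heat flows outward, so T_out = T_in − ΔT = 23.7 − 17.14 = 6.56 °C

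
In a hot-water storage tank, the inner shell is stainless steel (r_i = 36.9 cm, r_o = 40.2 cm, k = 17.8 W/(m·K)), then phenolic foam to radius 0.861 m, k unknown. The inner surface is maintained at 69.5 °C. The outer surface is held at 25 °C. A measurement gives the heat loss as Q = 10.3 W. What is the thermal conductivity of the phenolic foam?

k = 0.0244 W/m·K

ΣR = ΔT/Q = |69.5 − 25|/10.3 = 4.320 K/W
Known resistances:
  R_stainless steel = (1/0.369 − 1/0.402)/(4πk) = 0.2225/(4π·17.8) = 9.946×10^-4 K/W
R_phenolic foam = ΣR − ΣR_known = 4.320 − 9.946×10^-4 = 4.319 K/W
(1/r₁−1/r₂)/(4πk) = 4.319 ⇒ k = 1.326/(4π·4.319) = 0.0244 W/m·K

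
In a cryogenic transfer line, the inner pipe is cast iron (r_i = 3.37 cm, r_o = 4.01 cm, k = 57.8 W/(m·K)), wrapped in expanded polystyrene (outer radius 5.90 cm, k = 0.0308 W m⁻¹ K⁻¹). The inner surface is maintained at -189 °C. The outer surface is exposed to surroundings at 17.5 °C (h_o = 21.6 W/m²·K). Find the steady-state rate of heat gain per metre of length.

Treat each layer as a resistance in series:
  R'_cast iron = ln(0.0401/0.0337)/(2πk) = 0.1739/(2π·57.8) = 4.788×10^-4 m·K/W
  R'_expanded polystyrene = ln(0.0590/0.0401)/(2πk) = 0.3862/(2π·0.0308) = 1.995 m·K/W
  R'_conv,out = 1/(2πr h) = 1/(2π·0.0590·21.6) = 0.1249 m·K/W
ΣR = 4.788×10^-4 + 1.995 + 0.1249 = 2.120 m·K/W
Q' = ΔT/ΣR = (-189 °C − 17.5 °C)/2.120 = -97.4 W/m
(Negative Q' ⇒ heat flows inward; heat gain = 97.4 W/m.)

Q' = 97.4 W/m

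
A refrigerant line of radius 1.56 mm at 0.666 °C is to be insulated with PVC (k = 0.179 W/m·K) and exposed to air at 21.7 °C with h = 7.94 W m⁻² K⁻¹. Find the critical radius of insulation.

r_cr = 2.25 cm

For a cylinder, r_cr = k_ins/h = 0.179/7.94 = 0.0225 m = 2.25 cm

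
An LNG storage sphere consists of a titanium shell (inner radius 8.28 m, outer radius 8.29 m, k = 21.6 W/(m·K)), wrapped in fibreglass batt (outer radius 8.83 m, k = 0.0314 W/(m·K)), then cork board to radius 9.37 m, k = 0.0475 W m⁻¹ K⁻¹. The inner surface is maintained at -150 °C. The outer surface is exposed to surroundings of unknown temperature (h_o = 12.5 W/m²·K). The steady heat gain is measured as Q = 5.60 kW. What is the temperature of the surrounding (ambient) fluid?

Sum the resistances:
  R_titanium = (1/8.28 − 1/8.29)/(4πk) = 1.457×10^-4/(4π·21.6) = 5.367×10^-7 K/W
  R_fibreglass batt = (1/8.29 − 1/8.83)/(4πk) = 0.007377/(4π·0.0314) = 0.01870 K/W
  R_cork board = (1/8.83 − 1/9.37)/(4πk) = 0.006527/(4π·0.0475) = 0.01093 K/W
  R_conv,out = 1/(4πr²h) = 1/(4π·9.37²·12.5) = 7.251×10^-5 K/W
ΣR = 0.02970 K/W
ΔT = Q·ΣR = 5600 × 0.02970 = 166.3 K
Heat flows inward, so T_out = T_in + ΔT = -150 + 166.3 = 16.3 °C

T_out = 16.3 °C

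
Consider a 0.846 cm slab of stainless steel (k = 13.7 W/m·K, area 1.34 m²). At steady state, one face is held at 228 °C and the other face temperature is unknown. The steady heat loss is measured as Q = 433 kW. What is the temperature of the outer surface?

Sum the resistances:
  R_stainless steel = L/(kA) = 0.00846/(13.7·1.34) = 4.608×10^-4 K/W
ΣR = 4.608×10^-4 K/W
ΔT = Q·ΣR = 4.33×10^5 × 4.608×10^-4 = 199.5 K
Heat flows outward, so T_out = T_in − ΔT = 228 − 199.5 = 28.5 °C

T_out = 28.5 °C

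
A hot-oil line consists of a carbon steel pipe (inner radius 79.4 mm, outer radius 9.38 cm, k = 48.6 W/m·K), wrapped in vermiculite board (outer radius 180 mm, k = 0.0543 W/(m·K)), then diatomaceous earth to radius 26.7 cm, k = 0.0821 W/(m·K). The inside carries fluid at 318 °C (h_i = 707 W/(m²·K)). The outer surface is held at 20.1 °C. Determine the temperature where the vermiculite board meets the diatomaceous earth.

T = 105 °C

Series thermal resistances, inner to outer:
  R'_conv,in = 1/(2πr h) = 1/(2π·0.0794·707) = 0.002835 m·K/W
  R'_carbon steel = ln(0.0938/0.0794)/(2πk) = 0.1667/(2π·48.6) = 5.458×10^-4 m·K/W
  R'_vermiculite board = ln(0.180/0.0938)/(2πk) = 0.6518/(2π·0.0543) = 1.910 m·K/W
  R'_diatomaceous earth = ln(0.267/0.180)/(2πk) = 0.3943/(2π·0.0821) = 0.7644 m·K/W
ΣR = 0.002835 + 5.458×10^-4 + 1.910 + 0.7644 = 2.678 m·K/W
Q' = ΔT/ΣR = (318 °C − 20.1 °C)/2.678 = 111.2 W/m
From the inner boundary to the vermiculite board/diatomaceous earth interface, ΣR_partial = 1.913 m·K/W.
T_interface = T_in − Q'·ΣR_partial = 318 °C − (111.2)(1.913) = 105 °C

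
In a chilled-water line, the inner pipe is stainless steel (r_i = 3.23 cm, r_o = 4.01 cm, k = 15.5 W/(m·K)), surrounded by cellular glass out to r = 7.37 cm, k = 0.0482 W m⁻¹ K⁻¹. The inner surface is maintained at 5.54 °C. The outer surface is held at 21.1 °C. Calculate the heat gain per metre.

Treat each layer as a resistance in series:
  R'_stainless steel = ln(0.0401/0.0323)/(2πk) = 0.2163/(2π·15.5) = 0.002221 m·K/W
  R'_cellular glass = ln(0.0737/0.0401)/(2πk) = 0.6086/(2π·0.0482) = 2.010 m·K/W
ΣR = 0.002221 + 2.010 = 2.012 m·K/W
Q' = ΔT/ΣR = (5.54 °C − 21.1 °C)/2.012 = -7.73 W/m
(Negative Q' ⇒ heat flows inward; heat gain = 7.73 W/m.)

Q' = 7.73 W/m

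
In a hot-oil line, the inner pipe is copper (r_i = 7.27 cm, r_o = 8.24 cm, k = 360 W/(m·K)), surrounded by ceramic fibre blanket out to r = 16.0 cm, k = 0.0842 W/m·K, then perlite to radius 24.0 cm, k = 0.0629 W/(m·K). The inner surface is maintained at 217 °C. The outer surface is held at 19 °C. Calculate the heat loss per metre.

Q' = 86.8 W/m

Resistance network (inner→outer):
  R'_copper = ln(0.0824/0.0727)/(2πk) = 0.1252/(2π·360) = 5.537×10^-5 m·K/W
  R'_ceramic fibre blanket = ln(0.160/0.0824)/(2πk) = 0.6636/(2π·0.0842) = 1.254 m·K/W
  R'_perlite = ln(0.240/0.160)/(2πk) = 0.4055/(2π·0.0629) = 1.026 m·K/W
ΣR = 5.537×10^-5 + 1.254 + 1.026 = 2.280 m·K/W
Q' = ΔT/ΣR = (217 °C − 19 °C)/2.280 = 86.8 W/m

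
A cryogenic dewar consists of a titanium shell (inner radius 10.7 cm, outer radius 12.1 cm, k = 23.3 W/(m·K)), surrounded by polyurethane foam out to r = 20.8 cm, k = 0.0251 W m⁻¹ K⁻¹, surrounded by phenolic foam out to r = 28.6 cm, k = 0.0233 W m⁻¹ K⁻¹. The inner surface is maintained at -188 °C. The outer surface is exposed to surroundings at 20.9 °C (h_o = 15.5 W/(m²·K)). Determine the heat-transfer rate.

Series thermal resistances, inner to outer:
  R_titanium = (1/0.107 − 1/0.121)/(4πk) = 1.081/(4π·23.3) = 0.003693 K/W
  R_polyurethane foam = (1/0.121 − 1/0.208)/(4πk) = 3.457/(4π·0.0251) = 10.96 K/W
  R_phenolic foam = (1/0.208 − 1/0.286)/(4πk) = 1.311/(4π·0.0233) = 4.478 K/W
  R_conv,out = 1/(4πr²h) = 1/(4π·0.286²·15.5) = 0.06277 K/W
ΣR = 0.003693 + 10.96 + 4.478 + 0.06277 = 15.50 K/W
Q = ΔT/ΣR = (-188 °C − 20.9 °C)/15.50 = -13.5 W
(Negative Q ⇒ heat flows inward; heat gain = 13.5 W.)

Q = 13.5 W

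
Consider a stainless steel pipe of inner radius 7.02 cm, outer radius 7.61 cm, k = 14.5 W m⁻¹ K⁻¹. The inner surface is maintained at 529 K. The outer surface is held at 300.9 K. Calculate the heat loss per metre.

Q' = 258 kW/m

Q' = 2πk·ΔT/ln(r₂/r₁) = 2π × 14.5 × 228.1 / ln(0.0761/0.0702) = 2.58×10^5 W/m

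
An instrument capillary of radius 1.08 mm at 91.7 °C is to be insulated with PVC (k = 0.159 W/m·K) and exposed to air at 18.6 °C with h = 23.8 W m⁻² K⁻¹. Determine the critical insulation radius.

r_cr = 0.668 cm

For a cylinder, r_cr = k_ins/h = 0.159/23.8 = 0.00668 m = 0.668 cm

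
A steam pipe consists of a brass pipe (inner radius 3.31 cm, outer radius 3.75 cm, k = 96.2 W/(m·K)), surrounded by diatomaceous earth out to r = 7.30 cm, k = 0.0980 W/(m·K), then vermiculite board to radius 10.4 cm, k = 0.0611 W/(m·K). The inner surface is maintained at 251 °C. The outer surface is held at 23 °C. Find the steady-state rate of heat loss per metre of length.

Treat each layer as a resistance in series:
  R'_brass = ln(0.0375/0.0331)/(2πk) = 0.1248/(2π·96.2) = 2.065×10^-4 m·K/W
  R'_diatomaceous earth = ln(0.0730/0.0375)/(2πk) = 0.6661/(2π·0.0980) = 1.082 m·K/W
  R'_vermiculite board = ln(0.104/0.0730)/(2πk) = 0.3539/(2π·0.0611) = 0.9219 m·K/W
ΣR = 2.065×10^-4 + 1.082 + 0.9219 = 2.004 m·K/W
Q' = ΔT/ΣR = (251 °C − 23 °C)/2.004 = 114 W/m

Q' = 114 W/m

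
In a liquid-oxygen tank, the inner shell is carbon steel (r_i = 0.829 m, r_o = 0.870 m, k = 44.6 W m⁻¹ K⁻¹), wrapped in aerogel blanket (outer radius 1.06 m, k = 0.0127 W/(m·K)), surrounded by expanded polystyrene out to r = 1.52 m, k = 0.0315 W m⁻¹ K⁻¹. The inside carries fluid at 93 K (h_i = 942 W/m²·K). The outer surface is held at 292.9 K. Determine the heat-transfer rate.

Resistance network (inner→outer):
  R_conv,in = 1/(4πr²h) = 1/(4π·0.829²·942) = 1.229×10^-4 K/W
  R_carbon steel = (1/0.829 − 1/0.870)/(4πk) = 0.05685/(4π·44.6) = 1.014×10^-4 K/W
  R_aerogel blanket = (1/0.870 − 1/1.06)/(4πk) = 0.2060/(4π·0.0127) = 1.291 K/W
  R_expanded polystyrene = (1/1.06 − 1/1.52)/(4πk) = 0.2855/(4π·0.0315) = 0.7213 K/W
ΣR = 1.229×10^-4 + 1.014×10^-4 + 1.291 + 0.7213 = 2.013 K/W
Q = ΔT/ΣR = (93 K − 292.9 K)/2.013 = -99.3 W
(Negative Q ⇒ heat flows inward; heat gain = 99.3 W.)

Q = 99.3 W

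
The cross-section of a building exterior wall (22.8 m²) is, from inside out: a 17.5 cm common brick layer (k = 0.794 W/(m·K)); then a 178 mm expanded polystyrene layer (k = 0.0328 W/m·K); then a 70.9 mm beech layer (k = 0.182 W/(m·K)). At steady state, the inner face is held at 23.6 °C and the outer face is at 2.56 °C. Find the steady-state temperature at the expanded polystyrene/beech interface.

Series thermal resistances, inner to outer:
  R_common brick = L/(kA) = 0.175/(0.794·22.8) = 0.009667 K/W
  R_expanded polystyrene = L/(kA) = 0.178/(0.0328·22.8) = 0.2380 K/W
  R_beech = L/(kA) = 0.0709/(0.182·22.8) = 0.01709 K/W
ΣR = 0.009667 + 0.2380 + 0.01709 = 0.2648 K/W
Q = ΔT/ΣR = (23.6 °C − 2.56 °C)/0.2648 = 79.46 W
From the inner boundary to the expanded polystyrene/beech interface, ΣR_partial = 0.2477 K/W.
T_interface = T_in − Q·ΣR_partial = 23.6 °C − (79.46)(0.2477) = 3.92 °C

T = 3.92 °C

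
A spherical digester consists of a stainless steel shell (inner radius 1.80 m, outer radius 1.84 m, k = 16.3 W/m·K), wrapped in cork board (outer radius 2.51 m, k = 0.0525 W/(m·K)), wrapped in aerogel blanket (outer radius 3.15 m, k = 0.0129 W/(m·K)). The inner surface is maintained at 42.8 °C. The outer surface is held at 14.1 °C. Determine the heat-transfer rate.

Q = 39.9 W

Treat each layer as a resistance in series:
  R_stainless steel = (1/1.80 − 1/1.84)/(4πk) = 0.01208/(4π·16.3) = 5.896×10^-5 K/W
  R_cork board = (1/1.84 − 1/2.51)/(4πk) = 0.1451/(4π·0.0525) = 0.2199 K/W
  R_aerogel blanket = (1/2.51 − 1/3.15)/(4πk) = 0.08095/(4π·0.0129) = 0.4993 K/W
ΣR = 5.896×10^-5 + 0.2199 + 0.4993 = 0.7193 K/W
Q = ΔT/ΣR = (42.8 °C − 14.1 °C)/0.7193 = 39.9 W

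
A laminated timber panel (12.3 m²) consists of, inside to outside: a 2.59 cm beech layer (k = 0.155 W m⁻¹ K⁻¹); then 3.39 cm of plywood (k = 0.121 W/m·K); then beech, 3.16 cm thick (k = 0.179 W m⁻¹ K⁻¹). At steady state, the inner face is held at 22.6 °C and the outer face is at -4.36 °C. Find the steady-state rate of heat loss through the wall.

Q = 532 W

Treat each layer as a resistance in series:
  R_beech = L/(kA) = 0.0259/(0.155·12.3) = 0.01359 K/W
  R_plywood = L/(kA) = 0.0339/(0.121·12.3) = 0.02278 K/W
  R_beech = L/(kA) = 0.0316/(0.179·12.3) = 0.01435 K/W
ΣR = 0.01359 + 0.02278 + 0.01435 = 0.05072 K/W
Q = ΔT/ΣR = (22.6 °C − -4.36 °C)/0.05072 = 532 W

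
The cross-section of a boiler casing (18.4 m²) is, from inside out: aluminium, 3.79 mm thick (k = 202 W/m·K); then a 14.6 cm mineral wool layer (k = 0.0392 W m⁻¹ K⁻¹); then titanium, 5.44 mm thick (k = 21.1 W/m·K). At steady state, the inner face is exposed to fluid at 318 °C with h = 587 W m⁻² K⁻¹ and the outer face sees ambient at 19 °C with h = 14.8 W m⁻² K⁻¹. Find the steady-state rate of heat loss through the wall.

Q = 1450 W

Resistance network (inner→outer):
  R_conv,in = 1/(hA) = 1/(587·18.4) = 9.259×10^-5 K/W
  R_aluminium = L/(kA) = 0.00379/(202·18.4) = 1.020×10^-6 K/W
  R_mineral wool = L/(kA) = 0.146/(0.0392·18.4) = 0.2024 K/W
  R_titanium = L/(kA) = 0.00544/(21.1·18.4) = 1.401×10^-5 K/W
  R_conv,out = 1/(hA) = 1/(14.8·18.4) = 0.003672 K/W
ΣR = 9.259×10^-5 + 1.020×10^-6 + 0.2024 + 1.401×10^-5 + 0.003672 = 0.2062 K/W
Q = ΔT/ΣR = (318 °C − 19 °C)/0.2062 = 1450 W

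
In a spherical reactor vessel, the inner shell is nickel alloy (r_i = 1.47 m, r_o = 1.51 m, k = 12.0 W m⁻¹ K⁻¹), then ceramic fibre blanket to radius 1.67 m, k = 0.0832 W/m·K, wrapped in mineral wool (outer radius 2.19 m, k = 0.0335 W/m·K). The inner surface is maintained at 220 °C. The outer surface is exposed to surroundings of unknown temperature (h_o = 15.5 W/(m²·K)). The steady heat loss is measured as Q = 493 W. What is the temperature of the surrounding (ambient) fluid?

Sum the resistances:
  R_nickel alloy = (1/1.47 − 1/1.51)/(4πk) = 0.01802/(4π·12.0) = 1.195×10^-4 K/W
  R_ceramic fibre blanket = (1/1.51 − 1/1.67)/(4πk) = 0.06345/(4π·0.0832) = 0.06069 K/W
  R_mineral wool = (1/1.67 − 1/2.19)/(4πk) = 0.1422/(4π·0.0335) = 0.3377 K/W
  R_conv,out = 1/(4πr²h) = 1/(4π·2.19²·15.5) = 0.001070 K/W
ΣR = 0.3996 K/W
ΔT = Q·ΣR = 493 × 0.3996 = 197.0 K
Heat flows outward, so T_out = T_in − ΔT = 220 − 197.0 = 23.0 °C

T_out = 23.0 °C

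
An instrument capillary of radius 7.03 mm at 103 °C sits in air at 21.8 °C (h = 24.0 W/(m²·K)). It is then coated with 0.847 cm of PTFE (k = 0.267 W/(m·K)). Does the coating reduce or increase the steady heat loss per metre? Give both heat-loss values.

increases: 86.1 → 90.3 W/m

Critical radius for a cylinder: r_cr = k/h = 0.0111 m = 1.11 cm.
Outer radius after coating: r₂ = 0.00703 + 0.00847 = 0.01550 m.
r₁ < r_cr < r₂: heat loss rises to a maximum at r_cr then falls. Whether the coating helps depends on whether Q(r₂) has dropped back below Q(r₁).
Bare: R = 1/(2πr₁h) = 0.9433 m·K/W; Q = 81.2/0.9433 = 86.1 W/m.
Coated: R = R_cond + R_conv = 0.8991 m·K/W; Q = 81.2/0.8991 = 90.3 W/m.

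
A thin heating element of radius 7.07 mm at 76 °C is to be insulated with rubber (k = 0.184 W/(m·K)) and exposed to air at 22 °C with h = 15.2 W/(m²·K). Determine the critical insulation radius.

For a cylinder, r_cr = k_ins/h = 0.184/15.2 = 0.0121 m = 1.21 cm

r_cr = 1.21 cm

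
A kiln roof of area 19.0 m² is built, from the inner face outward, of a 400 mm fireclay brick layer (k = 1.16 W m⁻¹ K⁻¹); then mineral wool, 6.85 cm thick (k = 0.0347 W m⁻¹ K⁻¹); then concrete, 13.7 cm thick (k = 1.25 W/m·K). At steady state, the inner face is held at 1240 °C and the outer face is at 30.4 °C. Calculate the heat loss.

Q = 9.46 kW

Resistance network (inner→outer):
  R_fireclay brick = L/(kA) = 0.400/(1.16·19.0) = 0.01815 K/W
  R_mineral wool = L/(kA) = 0.0685/(0.0347·19.0) = 0.1039 K/W
  R_concrete = L/(kA) = 0.137/(1.25·19.0) = 0.005768 K/W
ΣR = 0.01815 + 0.1039 + 0.005768 = 0.1278 K/W
Q = ΔT/ΣR = (1240 °C − 30.4 °C)/0.1278 = 9460 W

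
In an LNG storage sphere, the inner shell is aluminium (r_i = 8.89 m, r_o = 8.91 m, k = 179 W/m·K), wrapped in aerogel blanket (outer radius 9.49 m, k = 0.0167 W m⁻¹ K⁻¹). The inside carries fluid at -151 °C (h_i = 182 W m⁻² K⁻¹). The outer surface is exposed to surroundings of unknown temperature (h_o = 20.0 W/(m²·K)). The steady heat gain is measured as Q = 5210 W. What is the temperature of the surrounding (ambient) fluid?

Series resistances:
  R_conv,in = 1/(4πr²h) = 1/(4π·8.89²·182) = 5.532×10^-6 K/W
  R_aluminium = (1/8.89 − 1/8.91)/(4πk) = 2.525×10^-4/(4π·179) = 1.123×10^-7 K/W
  R_aerogel blanket = (1/8.91 − 1/9.49)/(4πk) = 0.006859/(4π·0.0167) = 0.03269 K/W
  R_conv,out = 1/(4πr²h) = 1/(4π·9.49²·20.0) = 4.418×10^-5 K/W
ΣR = 0.03274 K/W
ΔT = Q·ΣR = 5210 × 0.03274 = 170.6 K
Heat flows inward, so T_out = T_in + ΔT = -151 + 170.6 = 19.6 °C

T_out = 19.6 °C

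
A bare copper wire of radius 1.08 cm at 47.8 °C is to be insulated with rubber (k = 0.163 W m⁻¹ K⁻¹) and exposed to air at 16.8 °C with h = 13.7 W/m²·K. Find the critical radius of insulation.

For a cylinder, r_cr = k_ins/h = 0.163/13.7 = 0.0119 m = 1.19 cm

r_cr = 1.19 cm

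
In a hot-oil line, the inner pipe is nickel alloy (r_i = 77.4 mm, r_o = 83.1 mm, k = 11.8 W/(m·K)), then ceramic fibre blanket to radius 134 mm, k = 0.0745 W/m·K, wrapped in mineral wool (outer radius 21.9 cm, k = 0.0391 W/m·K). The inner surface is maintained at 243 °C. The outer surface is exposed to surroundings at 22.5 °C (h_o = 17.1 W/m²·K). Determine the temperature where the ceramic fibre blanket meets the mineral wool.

Series thermal resistances, inner to outer:
  R'_nickel alloy = ln(0.0831/0.0774)/(2πk) = 0.07106/(2π·11.8) = 9.584×10^-4 m·K/W
  R'_ceramic fibre blanket = ln(0.134/0.0831)/(2πk) = 0.4778/(2π·0.0745) = 1.021 m·K/W
  R'_mineral wool = ln(0.219/0.134)/(2πk) = 0.4912/(2π·0.0391) = 2.000 m·K/W
  R'_conv,out = 1/(2πr h) = 1/(2π·0.219·17.1) = 0.04250 m·K/W
ΣR = 9.584×10^-4 + 1.021 + 2.000 + 0.04250 = 3.064 m·K/W
Q' = ΔT/ΣR = (243 °C − 22.5 °C)/3.064 = 71.96 W/m
From the inner boundary to the ceramic fibre blanket/mineral wool interface, ΣR_partial = 1.022 m·K/W.
T_interface = T_in − Q'·ΣR_partial = 243 °C − (71.96)(1.022) = 169 °C

T = 169 °C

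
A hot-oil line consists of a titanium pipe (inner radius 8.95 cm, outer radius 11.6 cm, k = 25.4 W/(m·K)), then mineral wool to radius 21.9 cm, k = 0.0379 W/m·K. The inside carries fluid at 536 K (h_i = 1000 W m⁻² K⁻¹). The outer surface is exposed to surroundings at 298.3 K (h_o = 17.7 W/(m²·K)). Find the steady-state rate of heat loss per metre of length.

Series thermal resistances, inner to outer:
  R'_conv,in = 1/(2πr h) = 1/(2π·0.0895·1000) = 0.001778 m·K/W
  R'_titanium = ln(0.116/0.0895)/(2πk) = 0.2594/(2π·25.4) = 0.001625 m·K/W
  R'_mineral wool = ln(0.219/0.116)/(2πk) = 0.6355/(2π·0.0379) = 2.669 m·K/W
  R'_conv,out = 1/(2πr h) = 1/(2π·0.219·17.7) = 0.04106 m·K/W
ΣR = 0.001778 + 0.001625 + 2.669 + 0.04106 = 2.713 m·K/W
Q' = ΔT/ΣR = (536 K − 298.3 K)/2.713 = 87.6 W/m

Q' = 87.6 W/m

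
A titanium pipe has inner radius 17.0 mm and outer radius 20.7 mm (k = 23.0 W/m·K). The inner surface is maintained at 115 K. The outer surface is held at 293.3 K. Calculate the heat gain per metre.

Q' = 131 kW/m

Q' = 2πk·ΔT/ln(r₂/r₁) = 2π × 23.0 × 178.3 / ln(0.0207/0.0170) = 1.31×10^5 W/m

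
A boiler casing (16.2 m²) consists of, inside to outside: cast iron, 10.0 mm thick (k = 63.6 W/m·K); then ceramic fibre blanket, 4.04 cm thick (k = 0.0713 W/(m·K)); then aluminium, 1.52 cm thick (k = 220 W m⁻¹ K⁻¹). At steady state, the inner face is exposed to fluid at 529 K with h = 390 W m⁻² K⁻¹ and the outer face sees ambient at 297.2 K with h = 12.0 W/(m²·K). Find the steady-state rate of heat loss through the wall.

Q = 5750 W

Resistance network (inner→outer):
  R_conv,in = 1/(hA) = 1/(390·16.2) = 1.583×10^-4 K/W
  R_cast iron = L/(kA) = 0.0100/(63.6·16.2) = 9.706×10^-6 K/W
  R_ceramic fibre blanket = L/(kA) = 0.0404/(0.0713·16.2) = 0.03498 K/W
  R_aluminium = L/(kA) = 0.0152/(220·16.2) = 4.265×10^-6 K/W
  R_conv,out = 1/(hA) = 1/(12.0·16.2) = 0.005144 K/W
ΣR = 1.583×10^-4 + 9.706×10^-6 + 0.03498 + 4.265×10^-6 + 0.005144 = 0.04030 K/W
Q = ΔT/ΣR = (529 K − 297.2 K)/0.04030 = 5750 W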